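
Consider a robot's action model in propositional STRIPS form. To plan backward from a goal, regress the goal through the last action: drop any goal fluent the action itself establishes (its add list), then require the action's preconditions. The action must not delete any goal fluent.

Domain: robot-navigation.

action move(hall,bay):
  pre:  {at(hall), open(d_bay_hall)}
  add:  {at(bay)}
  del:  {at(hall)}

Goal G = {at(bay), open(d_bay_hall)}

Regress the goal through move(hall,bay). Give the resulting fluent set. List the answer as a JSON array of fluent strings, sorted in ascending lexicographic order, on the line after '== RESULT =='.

Compute (G \ add) ∪ pre:
  G ∩ del = {}  (empty — regression defined)
  G \ add = {at(bay), open(d_bay_hall)} \ {at(bay)} = {open(d_bay_hall)}
  ∪ pre   = {open(d_bay_hall)} ∪ {at(hall), open(d_bay_hall)}
          = {at(hall), open(d_bay_hall)}

== RESULT ==
["at(hall)", "open(d_bay_hall)"]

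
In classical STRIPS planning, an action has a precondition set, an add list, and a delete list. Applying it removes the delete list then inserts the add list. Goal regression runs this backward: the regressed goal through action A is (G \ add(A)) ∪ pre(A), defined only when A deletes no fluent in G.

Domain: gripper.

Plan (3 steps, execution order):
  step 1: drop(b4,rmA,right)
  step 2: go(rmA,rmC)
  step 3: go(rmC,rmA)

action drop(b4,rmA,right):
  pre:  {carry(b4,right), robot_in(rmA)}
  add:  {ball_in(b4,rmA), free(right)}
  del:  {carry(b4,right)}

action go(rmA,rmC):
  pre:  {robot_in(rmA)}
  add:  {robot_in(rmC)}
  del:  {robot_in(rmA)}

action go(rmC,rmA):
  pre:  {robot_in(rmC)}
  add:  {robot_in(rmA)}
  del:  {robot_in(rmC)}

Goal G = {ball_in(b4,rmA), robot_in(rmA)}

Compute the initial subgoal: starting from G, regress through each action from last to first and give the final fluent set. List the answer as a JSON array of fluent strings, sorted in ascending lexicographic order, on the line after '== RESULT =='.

Regress step by step:
  through step 3 (go(rmC,rmA)): drop {robot_in(rmA)}, keep {ball_in(b4,rmA)}, require {robot_in(rmC)}
    → {ball_in(b4,rmA), robot_in(rmC)}
  through step 2 (go(rmA,rmC)): drop {robot_in(rmC)}, keep {ball_in(b4,rmA)}, require {robot_in(rmA)}
    → {ball_in(b4,rmA), robot_in(rmA)}
  through step 1 (drop(b4,rmA,right)): drop {ball_in(b4,rmA)}, keep {robot_in(rmA)}, require {carry(b4,right), robot_in(rmA)}
    → {carry(b4,right), robot_in(rmA)}

== RESULT ==
["carry(b4,right)", "robot_in(rmA)"]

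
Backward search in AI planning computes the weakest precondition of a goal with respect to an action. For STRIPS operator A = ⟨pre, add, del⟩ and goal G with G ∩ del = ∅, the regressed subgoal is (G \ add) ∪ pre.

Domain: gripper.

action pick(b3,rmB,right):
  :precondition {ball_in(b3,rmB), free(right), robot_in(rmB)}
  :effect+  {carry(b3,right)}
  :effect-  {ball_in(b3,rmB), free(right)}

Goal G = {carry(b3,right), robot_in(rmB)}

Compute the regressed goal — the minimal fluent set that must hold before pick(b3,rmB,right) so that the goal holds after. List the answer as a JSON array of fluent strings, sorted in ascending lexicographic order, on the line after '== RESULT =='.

Regress:
  G ∩ del = {}  (empty — regression defined)
  G \ add = {carry(b3,right), robot_in(rmB)} \ {carry(b3,right)} = {robot_in(rmB)}
  ∪ pre   = {robot_in(rmB)} ∪ {ball_in(b3,rmB), free(right), robot_in(rmB)}
          = {ball_in(b3,rmB), free(right), robot_in(rmB)}

== RESULT ==
["ball_in(b3,rmB)", "free(right)", "robot_in(rmB)"]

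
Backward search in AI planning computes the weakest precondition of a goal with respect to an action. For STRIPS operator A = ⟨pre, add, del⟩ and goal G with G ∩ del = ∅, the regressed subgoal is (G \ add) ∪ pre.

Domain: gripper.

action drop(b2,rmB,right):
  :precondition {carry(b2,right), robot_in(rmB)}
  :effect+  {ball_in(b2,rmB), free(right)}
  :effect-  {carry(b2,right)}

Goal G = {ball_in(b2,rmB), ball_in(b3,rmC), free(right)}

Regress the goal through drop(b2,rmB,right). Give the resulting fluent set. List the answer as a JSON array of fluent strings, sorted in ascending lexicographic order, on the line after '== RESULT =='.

Regress:
  G ∩ del = {}  (empty — regression defined)
  G \ add = {ball_in(b2,rmB), ball_in(b3,rmC), free(right)} \ {ball_in(b2,rmB), free(right)} = {ball_in(b3,rmC)}
  ∪ pre   = {ball_in(b3,rmC)} ∪ {carry(b2,right), robot_in(rmB)}
          = {ball_in(b3,rmC), carry(b2,right), robot_in(rmB)}

== RESULT ==
["ball_in(b3,rmC)", "carry(b2,right)", "robot_in(rmB)"]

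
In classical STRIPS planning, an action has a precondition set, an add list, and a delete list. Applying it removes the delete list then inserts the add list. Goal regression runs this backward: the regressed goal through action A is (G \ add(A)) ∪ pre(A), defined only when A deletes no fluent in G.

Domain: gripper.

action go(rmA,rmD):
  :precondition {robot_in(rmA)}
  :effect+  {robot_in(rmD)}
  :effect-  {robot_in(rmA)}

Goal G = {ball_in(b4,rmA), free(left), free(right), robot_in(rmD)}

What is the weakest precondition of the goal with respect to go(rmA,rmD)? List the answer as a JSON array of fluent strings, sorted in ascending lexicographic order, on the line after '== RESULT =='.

Regress:
  G ∩ del = {}  (empty — regression defined)
  G \ add = {ball_in(b4,rmA), free(left), free(right), robot_in(rmD)} \ {robot_in(rmD)} = {ball_in(b4,rmA), free(left), free(right)}
  ∪ pre   = {ball_in(b4,rmA), free(left), free(right)} ∪ {robot_in(rmA)}
          = {ball_in(b4,rmA), free(left), free(right), robot_in(rmA)}

== RESULT ==
["ball_in(b4,rmA)", "free(left)", "free(right)", "robot_in(rmA)"]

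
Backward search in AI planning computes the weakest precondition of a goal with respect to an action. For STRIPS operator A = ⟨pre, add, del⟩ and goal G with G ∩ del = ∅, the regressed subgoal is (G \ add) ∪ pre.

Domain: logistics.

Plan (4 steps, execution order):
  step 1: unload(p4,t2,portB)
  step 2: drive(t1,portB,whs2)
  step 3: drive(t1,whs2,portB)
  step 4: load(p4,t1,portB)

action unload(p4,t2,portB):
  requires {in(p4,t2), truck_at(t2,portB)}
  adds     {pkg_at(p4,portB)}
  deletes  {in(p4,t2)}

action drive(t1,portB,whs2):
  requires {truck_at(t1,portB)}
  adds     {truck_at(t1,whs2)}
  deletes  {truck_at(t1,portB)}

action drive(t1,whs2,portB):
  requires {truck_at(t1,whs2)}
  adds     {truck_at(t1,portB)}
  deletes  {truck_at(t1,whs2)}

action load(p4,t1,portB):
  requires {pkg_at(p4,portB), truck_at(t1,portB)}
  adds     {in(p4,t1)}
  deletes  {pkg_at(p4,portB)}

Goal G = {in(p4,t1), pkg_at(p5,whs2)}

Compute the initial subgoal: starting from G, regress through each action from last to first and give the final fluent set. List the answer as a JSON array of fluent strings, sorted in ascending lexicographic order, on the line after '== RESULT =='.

Work backward from the goal:
  through step 4 (load(p4,t1,portB)): drop {in(p4,t1)}, keep {pkg_at(p5,whs2)}, require {pkg_at(p4,portB), truck_at(t1,portB)}
    → {pkg_at(p4,portB), pkg_at(p5,whs2), truck_at(t1,portB)}
  through step 3 (drive(t1,whs2,portB)): drop {truck_at(t1,portB)}, keep {pkg_at(p4,portB), pkg_at(p5,whs2)}, require {truck_at(t1,whs2)}
    → {pkg_at(p4,portB), pkg_at(p5,whs2), truck_at(t1,whs2)}
  through step 2 (drive(t1,portB,whs2)): drop {truck_at(t1,whs2)}, keep {pkg_at(p4,portB), pkg_at(p5,whs2)}, require {truck_at(t1,portB)}
    → {pkg_at(p4,portB), pkg_at(p5,whs2), truck_at(t1,portB)}
  through step 1 (unload(p4,t2,portB)): drop {pkg_at(p4,portB)}, keep {pkg_at(p5,whs2), truck_at(t1,portB)}, require {in(p4,t2), truck_at(t2,portB)}
    → {in(p4,t2), pkg_at(p5,whs2), truck_at(t1,portB), truck_at(t2,portB)}

== RESULT ==
["in(p4,t2)", "pkg_at(p5,whs2)", "truck_at(t1,portB)", "truck_at(t2,portB)"]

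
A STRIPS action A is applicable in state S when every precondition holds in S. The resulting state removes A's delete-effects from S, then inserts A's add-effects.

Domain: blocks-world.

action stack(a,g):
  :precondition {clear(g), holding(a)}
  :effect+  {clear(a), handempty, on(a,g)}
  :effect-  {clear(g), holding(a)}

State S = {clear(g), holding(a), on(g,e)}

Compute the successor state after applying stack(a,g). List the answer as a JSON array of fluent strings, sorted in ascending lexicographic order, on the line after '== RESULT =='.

Progress:
  pre ⊆ S: {clear(g), holding(a)} ⊆ S  — applicable
  S \ del = {on(g,e)}
  ∪ add   = {clear(a), handempty, on(a,g), on(g,e)}

== RESULT ==
["clear(a)", "handempty", "on(a,g)", "on(g,e)"]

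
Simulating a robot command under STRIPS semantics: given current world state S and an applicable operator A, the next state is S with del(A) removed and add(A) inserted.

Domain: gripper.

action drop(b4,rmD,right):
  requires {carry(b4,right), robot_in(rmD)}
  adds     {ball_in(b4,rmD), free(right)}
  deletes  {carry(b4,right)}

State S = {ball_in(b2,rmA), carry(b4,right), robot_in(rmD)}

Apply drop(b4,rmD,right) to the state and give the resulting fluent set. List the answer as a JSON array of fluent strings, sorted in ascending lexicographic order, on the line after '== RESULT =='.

Compute (S \ del) ∪ add:
  pre ⊆ S: {carry(b4,right), robot_in(rmD)} ⊆ S  — applicable
  S \ del = {ball_in(b2,rmA), robot_in(rmD)}
  ∪ add   = {ball_in(b2,rmA), ball_in(b4,rmD), free(right), robot_in(rmD)}

== RESULT ==
["ball_in(b2,rmA)", "ball_in(b4,rmD)", "free(right)", "robot_in(rmD)"]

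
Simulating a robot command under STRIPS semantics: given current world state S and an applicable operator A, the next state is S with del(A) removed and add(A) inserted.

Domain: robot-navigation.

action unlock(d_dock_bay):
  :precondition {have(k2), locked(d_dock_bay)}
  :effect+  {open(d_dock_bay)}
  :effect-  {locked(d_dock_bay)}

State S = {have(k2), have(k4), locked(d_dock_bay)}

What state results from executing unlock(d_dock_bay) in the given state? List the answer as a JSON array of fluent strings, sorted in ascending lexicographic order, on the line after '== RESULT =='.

Progress:
  pre ⊆ S: {have(k2), locked(d_dock_bay)} ⊆ S  — applicable
  S \ del = {have(k2), have(k4)}
  ∪ add   = {have(k2), have(k4), open(d_dock_bay)}

== RESULT ==
["have(k2)", "have(k4)", "open(d_dock_bay)"]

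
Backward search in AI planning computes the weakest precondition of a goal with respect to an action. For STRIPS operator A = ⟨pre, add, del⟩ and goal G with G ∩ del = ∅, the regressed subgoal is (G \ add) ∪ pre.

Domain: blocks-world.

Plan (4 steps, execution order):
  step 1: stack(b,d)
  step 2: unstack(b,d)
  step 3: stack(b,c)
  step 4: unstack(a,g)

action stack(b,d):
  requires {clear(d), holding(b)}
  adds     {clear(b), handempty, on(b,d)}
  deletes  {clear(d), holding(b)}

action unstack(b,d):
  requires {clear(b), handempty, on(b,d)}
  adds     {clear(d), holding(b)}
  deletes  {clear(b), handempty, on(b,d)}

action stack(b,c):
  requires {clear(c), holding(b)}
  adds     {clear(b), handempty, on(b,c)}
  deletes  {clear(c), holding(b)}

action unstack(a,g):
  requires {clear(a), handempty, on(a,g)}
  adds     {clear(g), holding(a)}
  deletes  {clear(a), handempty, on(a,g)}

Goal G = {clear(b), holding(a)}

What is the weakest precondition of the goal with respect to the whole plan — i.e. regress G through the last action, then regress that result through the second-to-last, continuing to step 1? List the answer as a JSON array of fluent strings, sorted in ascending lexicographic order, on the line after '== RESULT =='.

Regress step by step:
  through step 4 (unstack(a,g)): drop {holding(a)}, keep {clear(b)}, require {clear(a), handempty, on(a,g)}
    → {clear(a), clear(b), handempty, on(a,g)}
  through step 3 (stack(b,c)): drop {clear(b), handempty}, keep {clear(a), on(a,g)}, require {clear(c), holding(b)}
    → {clear(a), clear(c), holding(b), on(a,g)}
  through step 2 (unstack(b,d)): drop {holding(b)}, keep {clear(a), clear(c), on(a,g)}, require {clear(b), handempty, on(b,d)}
    → {clear(a), clear(b), clear(c), handempty, on(a,g), on(b,d)}
  through step 1 (stack(b,d)): drop {clear(b), handempty, on(b,d)}, keep {clear(a), clear(c), on(a,g)}, require {clear(d), holding(b)}
    → {clear(a), clear(c), clear(d), holding(b), on(a,g)}

== RESULT ==
["clear(a)", "clear(c)", "clear(d)", "holding(b)", "on(a,g)"]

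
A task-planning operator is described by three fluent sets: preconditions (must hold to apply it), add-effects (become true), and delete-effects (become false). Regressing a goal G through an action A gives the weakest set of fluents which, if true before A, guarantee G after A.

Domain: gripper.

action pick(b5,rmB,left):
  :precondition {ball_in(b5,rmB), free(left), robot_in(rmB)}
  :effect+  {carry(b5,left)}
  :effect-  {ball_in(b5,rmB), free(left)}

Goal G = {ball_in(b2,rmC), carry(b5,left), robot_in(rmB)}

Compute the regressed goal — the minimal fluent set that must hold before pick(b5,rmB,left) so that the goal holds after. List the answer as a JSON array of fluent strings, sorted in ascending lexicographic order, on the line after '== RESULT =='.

Compute (G \ add) ∪ pre:
  G ∩ del = {}  (empty — regression defined)
  G \ add = {ball_in(b2,rmC), carry(b5,left), robot_in(rmB)} \ {carry(b5,left)} = {ball_in(b2,rmC), robot_in(rmB)}
  ∪ pre   = {ball_in(b2,rmC), robot_in(rmB)} ∪ {ball_in(b5,rmB), free(left), robot_in(rmB)}
          = {ball_in(b2,rmC), ball_in(b5,rmB), free(left), robot_in(rmB)}

== RESULT ==
["ball_in(b2,rmC)", "ball_in(b5,rmB)", "free(left)", "robot_in(rmB)"]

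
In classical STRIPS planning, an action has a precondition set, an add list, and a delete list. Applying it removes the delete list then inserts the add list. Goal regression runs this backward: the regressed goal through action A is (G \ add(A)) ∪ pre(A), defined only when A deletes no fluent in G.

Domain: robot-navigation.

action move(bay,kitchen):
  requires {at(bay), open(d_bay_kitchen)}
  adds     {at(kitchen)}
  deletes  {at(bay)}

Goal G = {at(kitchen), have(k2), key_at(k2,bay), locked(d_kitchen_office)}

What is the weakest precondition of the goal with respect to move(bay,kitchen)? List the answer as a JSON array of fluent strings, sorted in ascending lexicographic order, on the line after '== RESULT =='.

Compute (G \ add) ∪ pre:
  G ∩ del = {}  (empty — regression defined)
  G \ add = {at(kitchen), have(k2), key_at(k2,bay), locked(d_kitchen_office)} \ {at(kitchen)} = {have(k2), key_at(k2,bay), locked(d_kitchen_office)}
  ∪ pre   = {have(k2), key_at(k2,bay), locked(d_kitchen_office)} ∪ {at(bay), open(d_bay_kitchen)}
          = {at(bay), have(k2), key_at(k2,bay), locked(d_kitchen_office), open(d_bay_kitchen)}

== RESULT ==
["at(bay)", "have(k2)", "key_at(k2,bay)", "locked(d_kitchen_office)", "open(d_bay_kitchen)"]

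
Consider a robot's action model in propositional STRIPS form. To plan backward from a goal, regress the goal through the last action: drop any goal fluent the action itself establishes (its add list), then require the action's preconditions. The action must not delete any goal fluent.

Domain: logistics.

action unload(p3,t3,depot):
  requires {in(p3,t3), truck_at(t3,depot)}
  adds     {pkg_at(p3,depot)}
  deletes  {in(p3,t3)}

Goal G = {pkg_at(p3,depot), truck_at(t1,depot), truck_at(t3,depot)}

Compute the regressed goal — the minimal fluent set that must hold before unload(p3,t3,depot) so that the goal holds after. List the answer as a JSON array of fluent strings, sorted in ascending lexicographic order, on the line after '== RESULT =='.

Regress:
  G ∩ del = {}  (empty — regression defined)
  G \ add = {pkg_at(p3,depot), truck_at(t1,depot), truck_at(t3,depot)} \ {pkg_at(p3,depot)} = {truck_at(t1,depot), truck_at(t3,depot)}
  ∪ pre   = {truck_at(t1,depot), truck_at(t3,depot)} ∪ {in(p3,t3), truck_at(t3,depot)}
          = {in(p3,t3), truck_at(t1,depot), truck_at(t3,depot)}

== RESULT ==
["in(p3,t3)", "truck_at(t1,depot)", "truck_at(t3,depot)"]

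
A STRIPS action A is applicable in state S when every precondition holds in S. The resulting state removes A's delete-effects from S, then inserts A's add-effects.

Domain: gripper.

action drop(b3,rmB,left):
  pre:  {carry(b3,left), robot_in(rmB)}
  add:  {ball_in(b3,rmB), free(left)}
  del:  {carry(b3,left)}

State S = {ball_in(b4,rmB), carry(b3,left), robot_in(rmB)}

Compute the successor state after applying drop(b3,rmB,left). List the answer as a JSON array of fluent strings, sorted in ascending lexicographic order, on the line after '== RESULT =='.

Compute (S \ del) ∪ add:
  pre ⊆ S: {carry(b3,left), robot_in(rmB)} ⊆ S  — applicable
  S \ del = {ball_in(b4,rmB), robot_in(rmB)}
  ∪ add   = {ball_in(b3,rmB), ball_in(b4,rmB), free(left), robot_in(rmB)}

== RESULT ==
["ball_in(b3,rmB)", "ball_in(b4,rmB)", "free(left)", "robot_in(rmB)"]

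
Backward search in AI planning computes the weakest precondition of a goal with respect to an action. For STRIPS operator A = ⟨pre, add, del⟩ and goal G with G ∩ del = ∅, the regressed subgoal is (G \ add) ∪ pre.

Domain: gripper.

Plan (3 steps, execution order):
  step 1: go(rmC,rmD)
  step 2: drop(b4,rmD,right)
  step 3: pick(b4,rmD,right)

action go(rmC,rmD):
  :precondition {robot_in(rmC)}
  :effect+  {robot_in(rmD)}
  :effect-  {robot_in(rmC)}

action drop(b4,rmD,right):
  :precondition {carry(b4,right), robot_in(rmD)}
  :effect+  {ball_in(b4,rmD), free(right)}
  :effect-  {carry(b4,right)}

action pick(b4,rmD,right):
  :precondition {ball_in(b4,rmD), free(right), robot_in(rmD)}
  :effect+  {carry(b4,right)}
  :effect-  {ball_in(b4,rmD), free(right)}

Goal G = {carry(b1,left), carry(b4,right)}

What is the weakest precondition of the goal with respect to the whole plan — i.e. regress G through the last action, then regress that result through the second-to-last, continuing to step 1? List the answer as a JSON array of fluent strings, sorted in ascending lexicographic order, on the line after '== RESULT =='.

Regress step by step:
  through step 3 (pick(b4,rmD,right)): drop {carry(b4,right)}, keep {carry(b1,left)}, require {ball_in(b4,rmD), free(right), robot_in(rmD)}
    → {ball_in(b4,rmD), carry(b1,left), free(right), robot_in(rmD)}
  through step 2 (drop(b4,rmD,right)): drop {ball_in(b4,rmD), free(right)}, keep {carry(b1,left), robot_in(rmD)}, require {carry(b4,right), robot_in(rmD)}
    → {carry(b1,left), carry(b4,right), robot_in(rmD)}
  through step 1 (go(rmC,rmD)): drop {robot_in(rmD)}, keep {carry(b1,left), carry(b4,right)}, require {robot_in(rmC)}
    → {carry(b1,left), carry(b4,right), robot_in(rmC)}

== RESULT ==
["carry(b1,left)", "carry(b4,right)", "robot_in(rmC)"]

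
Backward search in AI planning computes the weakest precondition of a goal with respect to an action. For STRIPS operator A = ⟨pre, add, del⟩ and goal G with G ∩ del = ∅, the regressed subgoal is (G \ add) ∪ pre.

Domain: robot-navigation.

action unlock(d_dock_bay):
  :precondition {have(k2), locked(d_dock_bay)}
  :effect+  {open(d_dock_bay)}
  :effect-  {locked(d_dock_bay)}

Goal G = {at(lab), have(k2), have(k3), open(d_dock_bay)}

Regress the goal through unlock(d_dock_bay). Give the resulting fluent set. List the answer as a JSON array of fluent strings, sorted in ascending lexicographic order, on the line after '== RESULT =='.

Regress:
  G ∩ del = {}  (empty — regression defined)
  G \ add = {at(lab), have(k2), have(k3), open(d_dock_bay)} \ {open(d_dock_bay)} = {at(lab), have(k2), have(k3)}
  ∪ pre   = {at(lab), have(k2), have(k3)} ∪ {have(k2), locked(d_dock_bay)}
          = {at(lab), have(k2), have(k3), locked(d_dock_bay)}

== RESULT ==
["at(lab)", "have(k2)", "have(k3)", "locked(d_dock_bay)"]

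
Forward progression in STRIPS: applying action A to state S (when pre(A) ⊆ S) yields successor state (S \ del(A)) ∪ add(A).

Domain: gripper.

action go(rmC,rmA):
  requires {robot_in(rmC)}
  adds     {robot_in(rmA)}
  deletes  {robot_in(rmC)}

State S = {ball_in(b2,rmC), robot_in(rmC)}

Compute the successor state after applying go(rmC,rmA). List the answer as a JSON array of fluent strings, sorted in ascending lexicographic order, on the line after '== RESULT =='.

Progress:
  pre ⊆ S: {robot_in(rmC)} ⊆ S  — applicable
  S \ del = {ball_in(b2,rmC)}
  ∪ add   = {ball_in(b2,rmC), robot_in(rmA)}

== RESULT ==
["ball_in(b2,rmC)", "robot_in(rmA)"]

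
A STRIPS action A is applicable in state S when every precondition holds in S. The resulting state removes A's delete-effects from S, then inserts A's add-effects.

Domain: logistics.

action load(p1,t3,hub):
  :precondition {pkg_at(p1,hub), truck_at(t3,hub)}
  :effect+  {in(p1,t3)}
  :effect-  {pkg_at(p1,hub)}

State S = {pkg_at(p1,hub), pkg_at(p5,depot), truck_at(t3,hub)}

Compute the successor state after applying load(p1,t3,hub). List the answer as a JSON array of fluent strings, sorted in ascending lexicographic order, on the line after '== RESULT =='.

Progress:
  pre ⊆ S: {pkg_at(p1,hub), truck_at(t3,hub)} ⊆ S  — applicable
  S \ del = {pkg_at(p5,depot), truck_at(t3,hub)}
  ∪ add   = {in(p1,t3), pkg_at(p5,depot), truck_at(t3,hub)}

== RESULT ==
["in(p1,t3)", "pkg_at(p5,depot)", "truck_at(t3,hub)"]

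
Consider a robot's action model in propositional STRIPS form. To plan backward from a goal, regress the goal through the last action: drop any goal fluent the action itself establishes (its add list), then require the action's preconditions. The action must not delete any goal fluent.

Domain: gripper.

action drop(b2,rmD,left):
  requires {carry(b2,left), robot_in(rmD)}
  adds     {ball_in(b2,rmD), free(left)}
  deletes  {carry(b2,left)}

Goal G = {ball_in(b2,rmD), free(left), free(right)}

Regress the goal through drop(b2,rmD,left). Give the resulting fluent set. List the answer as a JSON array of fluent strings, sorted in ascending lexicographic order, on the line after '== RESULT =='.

Compute (G \ add) ∪ pre:
  G ∩ del = {}  (empty — regression defined)
  G \ add = {ball_in(b2,rmD), free(left), free(right)} \ {ball_in(b2,rmD), free(left)} = {free(right)}
  ∪ pre   = {free(right)} ∪ {carry(b2,left), robot_in(rmD)}
          = {carry(b2,left), free(right), robot_in(rmD)}

== RESULT ==
["carry(b2,left)", "free(right)", "robot_in(rmD)"]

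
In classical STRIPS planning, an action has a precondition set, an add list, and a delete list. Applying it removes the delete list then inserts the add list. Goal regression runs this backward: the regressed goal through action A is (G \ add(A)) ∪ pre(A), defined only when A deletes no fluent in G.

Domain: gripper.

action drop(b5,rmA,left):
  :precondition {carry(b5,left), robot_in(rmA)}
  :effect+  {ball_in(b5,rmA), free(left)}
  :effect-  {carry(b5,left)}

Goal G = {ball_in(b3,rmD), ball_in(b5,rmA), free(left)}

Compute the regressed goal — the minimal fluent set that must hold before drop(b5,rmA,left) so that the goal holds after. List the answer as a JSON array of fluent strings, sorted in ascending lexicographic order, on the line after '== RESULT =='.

Compute (G \ add) ∪ pre:
  G ∩ del = {}  (empty — regression defined)
  G \ add = {ball_in(b3,rmD), ball_in(b5,rmA), free(left)} \ {ball_in(b5,rmA), free(left)} = {ball_in(b3,rmD)}
  ∪ pre   = {ball_in(b3,rmD)} ∪ {carry(b5,left), robot_in(rmA)}
          = {ball_in(b3,rmD), carry(b5,left), robot_in(rmA)}

== RESULT ==
["ball_in(b3,rmD)", "carry(b5,left)", "robot_in(rmA)"]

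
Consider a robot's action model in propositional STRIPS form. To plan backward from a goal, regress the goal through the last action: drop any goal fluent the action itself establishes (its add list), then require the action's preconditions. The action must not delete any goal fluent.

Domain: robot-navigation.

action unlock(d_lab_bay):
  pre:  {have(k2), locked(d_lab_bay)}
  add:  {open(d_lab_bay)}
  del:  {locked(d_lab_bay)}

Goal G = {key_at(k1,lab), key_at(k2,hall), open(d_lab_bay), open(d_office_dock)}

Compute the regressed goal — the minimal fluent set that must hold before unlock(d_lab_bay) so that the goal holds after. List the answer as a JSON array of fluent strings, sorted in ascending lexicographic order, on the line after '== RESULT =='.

Compute (G \ add) ∪ pre:
  G ∩ del = {}  (empty — regression defined)
  G \ add = {key_at(k1,lab), key_at(k2,hall), open(d_lab_bay), open(d_office_dock)} \ {open(d_lab_bay)} = {key_at(k1,lab), key_at(k2,hall), open(d_office_dock)}
  ∪ pre   = {key_at(k1,lab), key_at(k2,hall), open(d_office_dock)} ∪ {have(k2), locked(d_lab_bay)}
          = {have(k2), key_at(k1,lab), key_at(k2,hall), locked(d_lab_bay), open(d_office_dock)}

== RESULT ==
["have(k2)", "key_at(k1,lab)", "key_at(k2,hall)", "locked(d_lab_bay)", "open(d_office_dock)"]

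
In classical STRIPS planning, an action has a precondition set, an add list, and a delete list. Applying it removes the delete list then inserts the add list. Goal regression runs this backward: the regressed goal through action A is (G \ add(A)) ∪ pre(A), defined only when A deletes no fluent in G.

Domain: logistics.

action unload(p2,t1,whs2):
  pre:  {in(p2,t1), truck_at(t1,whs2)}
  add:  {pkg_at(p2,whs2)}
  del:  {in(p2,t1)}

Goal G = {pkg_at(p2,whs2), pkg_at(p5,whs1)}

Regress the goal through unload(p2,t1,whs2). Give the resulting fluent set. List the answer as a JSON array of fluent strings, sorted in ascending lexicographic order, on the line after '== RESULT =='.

Compute (G \ add) ∪ pre:
  G ∩ del = {}  (empty — regression defined)
  G \ add = {pkg_at(p2,whs2), pkg_at(p5,whs1)} \ {pkg_at(p2,whs2)} = {pkg_at(p5,whs1)}
  ∪ pre   = {pkg_at(p5,whs1)} ∪ {in(p2,t1), truck_at(t1,whs2)}
          = {in(p2,t1), pkg_at(p5,whs1), truck_at(t1,whs2)}

== RESULT ==
["in(p2,t1)", "pkg_at(p5,whs1)", "truck_at(t1,whs2)"]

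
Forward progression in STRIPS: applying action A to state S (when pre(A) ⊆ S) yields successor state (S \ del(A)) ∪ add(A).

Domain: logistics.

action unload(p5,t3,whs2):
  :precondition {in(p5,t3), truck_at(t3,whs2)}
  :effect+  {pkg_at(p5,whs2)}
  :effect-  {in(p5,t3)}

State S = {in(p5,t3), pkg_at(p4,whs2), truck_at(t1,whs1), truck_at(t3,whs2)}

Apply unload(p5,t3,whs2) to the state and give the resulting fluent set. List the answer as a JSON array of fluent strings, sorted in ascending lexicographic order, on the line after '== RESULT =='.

Compute (S \ del) ∪ add:
  pre ⊆ S: {in(p5,t3), truck_at(t3,whs2)} ⊆ S  — applicable
  S \ del = {pkg_at(p4,whs2), truck_at(t1,whs1), truck_at(t3,whs2)}
  ∪ add   = {pkg_at(p4,whs2), pkg_at(p5,whs2), truck_at(t1,whs1), truck_at(t3,whs2)}

== RESULT ==
["pkg_at(p4,whs2)", "pkg_at(p5,whs2)", "truck_at(t1,whs1)", "truck_at(t3,whs2)"]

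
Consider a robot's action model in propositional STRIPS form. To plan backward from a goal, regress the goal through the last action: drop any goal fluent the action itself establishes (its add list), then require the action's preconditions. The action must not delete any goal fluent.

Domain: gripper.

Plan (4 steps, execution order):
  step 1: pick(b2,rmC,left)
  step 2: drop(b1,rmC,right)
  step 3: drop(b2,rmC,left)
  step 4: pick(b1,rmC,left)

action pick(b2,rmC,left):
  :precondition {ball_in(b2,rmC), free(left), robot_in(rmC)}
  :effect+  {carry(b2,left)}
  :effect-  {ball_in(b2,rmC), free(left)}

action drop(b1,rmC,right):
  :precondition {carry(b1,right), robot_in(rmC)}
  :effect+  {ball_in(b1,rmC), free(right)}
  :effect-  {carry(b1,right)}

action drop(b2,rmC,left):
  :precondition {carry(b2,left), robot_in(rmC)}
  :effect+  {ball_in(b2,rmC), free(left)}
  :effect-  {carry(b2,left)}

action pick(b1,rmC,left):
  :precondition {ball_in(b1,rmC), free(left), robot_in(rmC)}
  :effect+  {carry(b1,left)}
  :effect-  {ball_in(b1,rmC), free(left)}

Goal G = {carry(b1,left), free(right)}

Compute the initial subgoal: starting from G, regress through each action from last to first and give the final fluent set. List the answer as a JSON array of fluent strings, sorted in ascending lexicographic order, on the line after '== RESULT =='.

Regress step by step:
  through step 4 (pick(b1,rmC,left)): drop {carry(b1,left)}, keep {free(right)}, require {ball_in(b1,rmC), free(left), robot_in(rmC)}
    → {ball_in(b1,rmC), free(left), free(right), robot_in(rmC)}
  through step 3 (drop(b2,rmC,left)): drop {free(left)}, keep {ball_in(b1,rmC), free(right), robot_in(rmC)}, require {carry(b2,left), robot_in(rmC)}
    → {ball_in(b1,rmC), carry(b2,left), free(right), robot_in(rmC)}
  through step 2 (drop(b1,rmC,right)): drop {ball_in(b1,rmC), free(right)}, keep {carry(b2,left), robot_in(rmC)}, require {carry(b1,right), robot_in(rmC)}
    → {carry(b1,right), carry(b2,left), robot_in(rmC)}
  through step 1 (pick(b2,rmC,left)): drop {carry(b2,left)}, keep {carry(b1,right), robot_in(rmC)}, require {ball_in(b2,rmC), free(left), robot_in(rmC)}
    → {ball_in(b2,rmC), carry(b1,right), free(left), robot_in(rmC)}

== RESULT ==
["ball_in(b2,rmC)", "carry(b1,right)", "free(left)", "robot_in(rmC)"]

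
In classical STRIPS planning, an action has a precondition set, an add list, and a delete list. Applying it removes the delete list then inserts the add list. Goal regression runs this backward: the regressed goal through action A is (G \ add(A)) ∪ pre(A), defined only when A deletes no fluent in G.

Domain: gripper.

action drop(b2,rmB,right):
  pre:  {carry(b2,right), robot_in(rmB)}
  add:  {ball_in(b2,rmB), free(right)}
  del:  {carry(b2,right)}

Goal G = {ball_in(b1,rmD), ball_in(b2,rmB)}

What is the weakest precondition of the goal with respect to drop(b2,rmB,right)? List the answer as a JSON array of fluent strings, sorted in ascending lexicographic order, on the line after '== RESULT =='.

Compute (G \ add) ∪ pre:
  G ∩ del = {}  (empty — regression defined)
  G \ add = {ball_in(b1,rmD), ball_in(b2,rmB)} \ {ball_in(b2,rmB), free(right)} = {ball_in(b1,rmD)}
  ∪ pre   = {ball_in(b1,rmD)} ∪ {carry(b2,right), robot_in(rmB)}
          = {ball_in(b1,rmD), carry(b2,right), robot_in(rmB)}

== RESULT ==
["ball_in(b1,rmD)", "carry(b2,right)", "robot_in(rmB)"]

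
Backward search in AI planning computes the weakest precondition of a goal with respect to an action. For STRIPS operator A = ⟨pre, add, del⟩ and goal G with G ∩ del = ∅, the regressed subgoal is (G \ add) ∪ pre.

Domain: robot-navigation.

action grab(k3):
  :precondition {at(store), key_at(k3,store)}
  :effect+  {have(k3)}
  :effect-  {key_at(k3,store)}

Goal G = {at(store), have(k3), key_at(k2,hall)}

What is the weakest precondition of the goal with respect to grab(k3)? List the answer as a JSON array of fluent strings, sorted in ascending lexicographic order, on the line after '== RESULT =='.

Regress:
  G ∩ del = {}  (empty — regression defined)
  G \ add = {at(store), have(k3), key_at(k2,hall)} \ {have(k3)} = {at(store), key_at(k2,hall)}
  ∪ pre   = {at(store), key_at(k2,hall)} ∪ {at(store), key_at(k3,store)}
          = {at(store), key_at(k2,hall), key_at(k3,store)}

== RESULT ==
["at(store)", "key_at(k2,hall)", "key_at(k3,store)"]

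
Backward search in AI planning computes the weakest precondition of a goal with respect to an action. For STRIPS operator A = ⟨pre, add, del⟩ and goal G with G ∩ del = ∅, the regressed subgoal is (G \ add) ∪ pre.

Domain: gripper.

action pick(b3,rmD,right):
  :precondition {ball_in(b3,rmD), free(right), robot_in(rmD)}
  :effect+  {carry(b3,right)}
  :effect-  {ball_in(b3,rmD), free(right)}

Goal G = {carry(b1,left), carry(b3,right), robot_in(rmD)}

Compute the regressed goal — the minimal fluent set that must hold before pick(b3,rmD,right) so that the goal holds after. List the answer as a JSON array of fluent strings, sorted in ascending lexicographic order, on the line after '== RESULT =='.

Compute (G \ add) ∪ pre:
  G ∩ del = {}  (empty — regression defined)
  G \ add = {carry(b1,left), carry(b3,right), robot_in(rmD)} \ {carry(b3,right)} = {carry(b1,left), robot_in(rmD)}
  ∪ pre   = {carry(b1,left), robot_in(rmD)} ∪ {ball_in(b3,rmD), free(right), robot_in(rmD)}
          = {ball_in(b3,rmD), carry(b1,left), free(right), robot_in(rmD)}

== RESULT ==
["ball_in(b3,rmD)", "carry(b1,left)", "free(right)", "robot_in(rmD)"]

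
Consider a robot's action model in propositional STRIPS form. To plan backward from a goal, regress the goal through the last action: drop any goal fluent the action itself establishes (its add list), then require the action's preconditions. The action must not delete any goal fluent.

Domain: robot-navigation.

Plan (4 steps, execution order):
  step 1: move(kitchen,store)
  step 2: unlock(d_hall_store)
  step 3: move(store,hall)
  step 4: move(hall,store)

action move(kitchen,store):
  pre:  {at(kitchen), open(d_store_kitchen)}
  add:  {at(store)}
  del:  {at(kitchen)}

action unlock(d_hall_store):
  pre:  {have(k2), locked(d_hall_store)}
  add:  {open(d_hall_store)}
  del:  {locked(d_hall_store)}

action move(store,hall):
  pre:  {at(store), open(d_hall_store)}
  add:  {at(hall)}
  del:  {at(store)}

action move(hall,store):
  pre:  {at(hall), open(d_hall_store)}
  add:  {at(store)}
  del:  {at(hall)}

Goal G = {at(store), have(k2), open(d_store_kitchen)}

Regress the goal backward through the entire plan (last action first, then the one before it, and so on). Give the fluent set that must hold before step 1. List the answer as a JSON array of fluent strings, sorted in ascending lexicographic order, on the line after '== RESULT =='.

Regress step by step:
  through step 4 (move(hall,store)): drop {at(store)}, keep {have(k2), open(d_store_kitchen)}, require {at(hall), open(d_hall_store)}
    → {at(hall), have(k2), open(d_hall_store), open(d_store_kitchen)}
  through step 3 (move(store,hall)): drop {at(hall)}, keep {have(k2), open(d_hall_store), open(d_store_kitchen)}, require {at(store), open(d_hall_store)}
    → {at(store), have(k2), open(d_hall_store), open(d_store_kitchen)}
  through step 2 (unlock(d_hall_store)): drop {open(d_hall_store)}, keep {at(store), have(k2), open(d_store_kitchen)}, require {have(k2), locked(d_hall_store)}
    → {at(store), have(k2), locked(d_hall_store), open(d_store_kitchen)}
  through step 1 (move(kitchen,store)): drop {at(store)}, keep {have(k2), locked(d_hall_store), open(d_store_kitchen)}, require {at(kitchen), open(d_store_kitchen)}
    → {at(kitchen), have(k2), locked(d_hall_store), open(d_store_kitchen)}

== RESULT ==
["at(kitchen)", "have(k2)", "locked(d_hall_store)", "open(d_store_kitchen)"]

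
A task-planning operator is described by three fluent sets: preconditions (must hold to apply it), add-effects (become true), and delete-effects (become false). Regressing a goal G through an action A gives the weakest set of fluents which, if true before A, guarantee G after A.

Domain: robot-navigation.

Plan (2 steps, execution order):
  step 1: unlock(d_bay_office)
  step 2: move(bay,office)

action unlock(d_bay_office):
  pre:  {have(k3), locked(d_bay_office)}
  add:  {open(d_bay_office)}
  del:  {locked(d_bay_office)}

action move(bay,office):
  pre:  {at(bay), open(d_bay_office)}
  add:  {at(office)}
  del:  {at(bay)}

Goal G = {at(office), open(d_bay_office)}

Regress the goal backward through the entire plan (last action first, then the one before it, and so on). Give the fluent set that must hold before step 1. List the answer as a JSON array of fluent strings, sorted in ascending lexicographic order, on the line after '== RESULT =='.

Regress step by step:
  through step 2 (move(bay,office)): drop {at(office)}, keep {open(d_bay_office)}, require {at(bay), open(d_bay_office)}
    → {at(bay), open(d_bay_office)}
  through step 1 (unlock(d_bay_office)): drop {open(d_bay_office)}, keep {at(bay)}, require {have(k3), locked(d_bay_office)}
    → {at(bay), have(k3), locked(d_bay_office)}

== RESULT ==
["at(bay)", "have(k3)", "locked(d_bay_office)"]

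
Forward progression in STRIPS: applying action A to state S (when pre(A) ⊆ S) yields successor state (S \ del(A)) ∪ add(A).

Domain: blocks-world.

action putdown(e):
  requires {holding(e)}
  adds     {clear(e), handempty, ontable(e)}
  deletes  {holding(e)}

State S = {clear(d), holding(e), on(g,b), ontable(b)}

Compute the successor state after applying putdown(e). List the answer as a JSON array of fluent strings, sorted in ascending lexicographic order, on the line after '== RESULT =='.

Compute (S \ del) ∪ add:
  pre ⊆ S: {holding(e)} ⊆ S  — applicable
  S \ del = {clear(d), on(g,b), ontable(b)}
  ∪ add   = {clear(d), clear(e), handempty, on(g,b), ontable(b), ontable(e)}

== RESULT ==
["clear(d)", "clear(e)", "handempty", "on(g,b)", "ontable(b)", "ontable(e)"]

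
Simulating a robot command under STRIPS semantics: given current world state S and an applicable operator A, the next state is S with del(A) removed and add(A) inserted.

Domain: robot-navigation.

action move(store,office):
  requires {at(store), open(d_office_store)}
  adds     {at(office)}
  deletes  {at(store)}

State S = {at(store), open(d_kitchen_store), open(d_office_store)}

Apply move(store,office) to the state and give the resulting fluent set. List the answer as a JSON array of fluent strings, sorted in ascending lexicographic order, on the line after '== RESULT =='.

Compute (S \ del) ∪ add:
  pre ⊆ S: {at(store), open(d_office_store)} ⊆ S  — applicable
  S \ del = {open(d_kitchen_store), open(d_office_store)}
  ∪ add   = {at(office), open(d_kitchen_store), open(d_office_store)}

== RESULT ==
["at(office)", "open(d_kitchen_store)", "open(d_office_store)"]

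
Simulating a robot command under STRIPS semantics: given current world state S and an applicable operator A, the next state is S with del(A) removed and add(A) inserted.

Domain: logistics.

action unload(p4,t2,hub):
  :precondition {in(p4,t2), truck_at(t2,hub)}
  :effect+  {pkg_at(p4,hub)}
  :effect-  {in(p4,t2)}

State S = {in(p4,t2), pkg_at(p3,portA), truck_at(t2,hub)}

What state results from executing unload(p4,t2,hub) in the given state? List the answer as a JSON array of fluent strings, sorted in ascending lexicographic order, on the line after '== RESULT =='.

Compute (S \ del) ∪ add:
  pre ⊆ S: {in(p4,t2), truck_at(t2,hub)} ⊆ S  — applicable
  S \ del = {pkg_at(p3,portA), truck_at(t2,hub)}
  ∪ add   = {pkg_at(p3,portA), pkg_at(p4,hub), truck_at(t2,hub)}

== RESULT ==
["pkg_at(p3,portA)", "pkg_at(p4,hub)", "truck_at(t2,hub)"]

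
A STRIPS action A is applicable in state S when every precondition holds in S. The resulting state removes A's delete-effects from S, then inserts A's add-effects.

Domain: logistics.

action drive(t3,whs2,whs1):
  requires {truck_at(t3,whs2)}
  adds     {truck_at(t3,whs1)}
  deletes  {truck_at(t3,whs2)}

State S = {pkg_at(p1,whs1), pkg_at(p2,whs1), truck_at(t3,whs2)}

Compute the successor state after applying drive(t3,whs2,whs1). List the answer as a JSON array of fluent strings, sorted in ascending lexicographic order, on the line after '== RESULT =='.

Compute (S \ del) ∪ add:
  pre ⊆ S: {truck_at(t3,whs2)} ⊆ S  — applicable
  S \ del = {pkg_at(p1,whs1), pkg_at(p2,whs1)}
  ∪ add   = {pkg_at(p1,whs1), pkg_at(p2,whs1), truck_at(t3,whs1)}

== RESULT ==
["pkg_at(p1,whs1)", "pkg_at(p2,whs1)", "truck_at(t3,whs1)"]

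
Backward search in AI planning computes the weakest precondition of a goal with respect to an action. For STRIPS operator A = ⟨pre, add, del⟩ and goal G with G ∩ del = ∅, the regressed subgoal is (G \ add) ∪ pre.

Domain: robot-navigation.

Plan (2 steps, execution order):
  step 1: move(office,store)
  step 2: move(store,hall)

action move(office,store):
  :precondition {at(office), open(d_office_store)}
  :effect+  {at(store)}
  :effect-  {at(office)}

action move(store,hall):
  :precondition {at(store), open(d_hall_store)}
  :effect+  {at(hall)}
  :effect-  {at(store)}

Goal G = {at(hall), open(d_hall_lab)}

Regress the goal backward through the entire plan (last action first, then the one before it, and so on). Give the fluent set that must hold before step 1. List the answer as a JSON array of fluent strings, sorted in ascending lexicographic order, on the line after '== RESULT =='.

Regress step by step:
  through step 2 (move(store,hall)): drop {at(hall)}, keep {open(d_hall_lab)}, require {at(store), open(d_hall_store)}
    → {at(store), open(d_hall_lab), open(d_hall_store)}
  through step 1 (move(office,store)): drop {at(store)}, keep {open(d_hall_lab), open(d_hall_store)}, require {at(office), open(d_office_store)}
    → {at(office), open(d_hall_lab), open(d_hall_store), open(d_office_store)}

== RESULT ==
["at(office)", "open(d_hall_lab)", "open(d_hall_store)", "open(d_office_store)"]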